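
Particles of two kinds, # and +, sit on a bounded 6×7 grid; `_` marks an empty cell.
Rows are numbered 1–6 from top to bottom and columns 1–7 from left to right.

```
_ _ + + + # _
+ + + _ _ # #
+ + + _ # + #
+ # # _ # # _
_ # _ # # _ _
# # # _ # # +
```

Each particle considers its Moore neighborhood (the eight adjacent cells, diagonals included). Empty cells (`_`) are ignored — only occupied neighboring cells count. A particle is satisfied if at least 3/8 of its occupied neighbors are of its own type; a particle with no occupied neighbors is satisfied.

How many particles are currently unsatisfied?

Row 1: (1,3)+ 3/3 satisfied · (1,4)+ 3/3 satisfied · (1,5)+ 1/3 not · (1,6)# 2/3 satisfied
Row 2: (2,1)+ 3/3 satisfied · (2,2)+ 6/6 satisfied · (2,3)+ 5/5 satisfied · (2,6)# 4/6 satisfied · (2,7)# 3/4 satisfied
Row 3: (3,1)+ 4/5 satisfied · (3,2)+ 6/8 satisfied · (3,3)+ 3/5 satisfied · (3,5)# 3/4 satisfied · (3,6)+ 0/6 not · (3,7)# 3/4 satisfied
Row 4: (4,1)+ 2/4 satisfied · (4,2)# 2/6 not · (4,3)# 3/5 satisfied · (4,5)# 4/5 satisfied · (4,6)# 4/5 satisfied
Row 5: (5,2)# 5/6 satisfied · (5,4)# 5/5 satisfied · (5,5)# 5/5 satisfied
Row 6: (6,1)# 2/2 satisfied · (6,2)# 3/3 satisfied · (6,3)# 3/3 satisfied · (6,5)# 3/3 satisfied · (6,6)# 2/3 satisfied · (6,7)+ 0/1 not
Unsatisfied: (1,5), (3,6), (4,2), (6,7) — 4 in total.

4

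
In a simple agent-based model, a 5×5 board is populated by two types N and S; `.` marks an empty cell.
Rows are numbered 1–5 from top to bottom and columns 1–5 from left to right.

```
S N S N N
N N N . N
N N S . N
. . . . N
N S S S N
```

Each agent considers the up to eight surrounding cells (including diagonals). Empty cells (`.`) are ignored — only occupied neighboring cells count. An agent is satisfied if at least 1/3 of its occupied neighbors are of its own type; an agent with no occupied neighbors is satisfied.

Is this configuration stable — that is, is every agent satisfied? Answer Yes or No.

No

(1,1)S 0/3 unhappy
(1,2)N 3/5 ok
(1,3)S 0/4 unhappy
(1,4)N 3/4 ok
(1,5)N 2/2 ok
(2,1)N 4/5 ok
(2,2)N 5/8 ok
(2,3)N 4/6 ok
(2,5)N 3/3 ok
(3,1)N 3/3 ok
(3,2)N 4/5 ok
(3,3)S 0/3 unhappy
(3,5)N 2/2 ok
(4,5)N 2/3 ok
(5,1)N 0/1 unhappy
(5,2)S 1/2 ok
(5,3)S 2/2 ok
(5,4)S 1/3 ok
(5,5)N 1/2 ok
For instance (1,1) has only 0/3 same-type neighbors, below 1/3.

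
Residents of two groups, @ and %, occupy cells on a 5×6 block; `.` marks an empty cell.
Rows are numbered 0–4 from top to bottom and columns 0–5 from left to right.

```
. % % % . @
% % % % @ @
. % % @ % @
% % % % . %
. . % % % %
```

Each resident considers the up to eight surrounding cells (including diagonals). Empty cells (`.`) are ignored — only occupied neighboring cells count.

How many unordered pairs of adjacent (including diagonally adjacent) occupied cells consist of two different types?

12

Scan each occupied cell's neighbors to the right and below (and the two forward diagonals) so each pair is counted once.
Row 0: %(0,1)–%(0,2)= %(0,1)–%(1,1)= %(0,1)–%(1,2)= %(0,1)–%(1,0)= %(0,2)–%(0,3)= %(0,2)–%(1,2)= %(0,2)–%(1,3)= %(0,2)–%(1,1)= %(0,3)–%(1,3)= %(0,3)–@(1,4)≠ %(0,3)–%(1,2)= @(0,5)–@(1,5)= @(0,5)–@(1,4)=  → 1/13 unlike.
Row 1: %(1,0)–%(1,1)= %(1,0)–%(2,1)= %(1,1)–%(1,2)= %(1,1)–%(2,1)= %(1,1)–%(2,2)= %(1,2)–%(1,3)= %(1,2)–%(2,2)= %(1,2)–@(2,3)≠ %(1,2)–%(2,1)= %(1,3)–@(1,4)≠ %(1,3)–@(2,3)≠ %(1,3)–%(2,4)= %(1,3)–%(2,2)= @(1,4)–@(1,5)= @(1,4)–%(2,4)≠ @(1,4)–@(2,5)= @(1,4)–@(2,3)= @(1,5)–@(2,5)= @(1,5)–%(2,4)≠  → 5/19 unlike.
Row 2: %(2,1)–%(2,2)= %(2,1)–%(3,1)= %(2,1)–%(3,2)= %(2,1)–%(3,0)= %(2,2)–@(2,3)≠ %(2,2)–%(3,2)= %(2,2)–%(3,3)= %(2,2)–%(3,1)= @(2,3)–%(2,4)≠ @(2,3)–%(3,3)≠ @(2,3)–%(3,2)≠ %(2,4)–@(2,5)≠ %(2,4)–%(3,5)= %(2,4)–%(3,3)= @(2,5)–%(3,5)≠  → 6/15 unlike.
Row 3: %(3,0)–%(3,1)= %(3,1)–%(3,2)= %(3,1)–%(4,2)= %(3,2)–%(3,3)= %(3,2)–%(4,2)= %(3,2)–%(4,3)= %(3,3)–%(4,3)= %(3,3)–%(4,4)= %(3,3)–%(4,2)= %(3,5)–%(4,5)= %(3,5)–%(4,4)=  → 0/11 unlike.
Row 4: %(4,2)–%(4,3)= %(4,3)–%(4,4)= %(4,4)–%(4,5)=  → 0/3 unlike.
Total adjacent occupied pairs: 61; unlike-type pairs: 12.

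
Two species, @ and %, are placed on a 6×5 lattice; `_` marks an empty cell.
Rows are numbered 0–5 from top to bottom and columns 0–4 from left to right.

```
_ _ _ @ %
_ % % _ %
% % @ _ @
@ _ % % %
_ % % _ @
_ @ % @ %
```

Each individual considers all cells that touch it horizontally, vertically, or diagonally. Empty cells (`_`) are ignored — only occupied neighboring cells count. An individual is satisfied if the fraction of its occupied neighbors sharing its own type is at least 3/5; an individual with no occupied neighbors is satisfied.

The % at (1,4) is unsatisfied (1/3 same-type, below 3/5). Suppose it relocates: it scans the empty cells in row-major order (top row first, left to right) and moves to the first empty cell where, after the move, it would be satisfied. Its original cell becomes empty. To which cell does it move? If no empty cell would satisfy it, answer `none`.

(0,0)

Vacating (1,4). Empty cells in order:
  (0,0): 1/1 same-type → satisfied — stop here.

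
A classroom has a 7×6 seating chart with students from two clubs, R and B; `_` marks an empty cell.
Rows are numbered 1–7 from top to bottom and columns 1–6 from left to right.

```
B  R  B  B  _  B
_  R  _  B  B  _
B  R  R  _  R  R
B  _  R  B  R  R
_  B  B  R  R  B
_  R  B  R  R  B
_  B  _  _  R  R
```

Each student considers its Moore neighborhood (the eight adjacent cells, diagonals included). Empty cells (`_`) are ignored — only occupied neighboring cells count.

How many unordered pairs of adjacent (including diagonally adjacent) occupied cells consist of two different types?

35

Scan each occupied cell's neighbors to the right and below (and the two forward diagonals) so each pair is counted once.
From row 1: 4 unlike of 10 pairs (running 4/10).
From row 2: 5 unlike of 8 pairs (running 9/18).
From row 3: 4 unlike of 13 pairs (running 13/31).
From row 4: 8 unlike of 15 pairs (running 21/46).
From row 5: 8 unlike of 17 pairs (running 29/63).
From row 6: 6 unlike of 11 pairs (running 35/74).
From row 7: 0 unlike of 1 pairs (running 35/75).
Total adjacent occupied pairs: 75; unlike-type pairs: 35.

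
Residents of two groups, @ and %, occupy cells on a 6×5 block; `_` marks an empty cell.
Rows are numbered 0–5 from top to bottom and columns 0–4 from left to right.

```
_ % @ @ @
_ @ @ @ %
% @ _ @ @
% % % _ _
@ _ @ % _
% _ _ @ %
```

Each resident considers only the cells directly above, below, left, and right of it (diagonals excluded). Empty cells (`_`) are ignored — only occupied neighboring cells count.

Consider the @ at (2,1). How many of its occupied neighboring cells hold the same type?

Occupied neighbors of (2,1): (1,1)=@, (3,1)=%, (2,0)=%.
Same type (@): 1 of 3.

1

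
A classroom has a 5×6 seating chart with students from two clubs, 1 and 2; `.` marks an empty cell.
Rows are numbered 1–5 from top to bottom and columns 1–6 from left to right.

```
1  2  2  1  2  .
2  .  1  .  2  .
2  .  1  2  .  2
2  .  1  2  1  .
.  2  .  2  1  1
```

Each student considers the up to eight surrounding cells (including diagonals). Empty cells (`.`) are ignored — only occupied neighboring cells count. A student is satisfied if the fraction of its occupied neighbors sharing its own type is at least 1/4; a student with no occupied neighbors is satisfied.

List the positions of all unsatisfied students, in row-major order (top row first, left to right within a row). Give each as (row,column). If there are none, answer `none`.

Row 1: (1,1)1 0/2 not · (1,2)2 2/4 satisfied · (1,3)2 1/3 satisfied · (1,4)1 1/4 satisfied · (1,5)2 1/2 satisfied
Row 2: (2,1)2 2/3 satisfied · (2,3)1 2/5 satisfied · (2,5)2 3/4 satisfied
Row 3: (3,1)2 2/2 satisfied · (3,3)1 2/4 satisfied · (3,4)2 2/6 satisfied · (3,6)2 1/2 satisfied
Row 4: (4,1)2 2/2 satisfied · (4,3)1 1/5 not · (4,4)2 2/6 satisfied · (4,5)1 2/6 satisfied
Row 5: (5,2)2 1/2 satisfied · (5,4)2 1/4 satisfied · (5,5)1 2/4 satisfied · (5,6)1 2/2 satisfied

(1,1), (4,3)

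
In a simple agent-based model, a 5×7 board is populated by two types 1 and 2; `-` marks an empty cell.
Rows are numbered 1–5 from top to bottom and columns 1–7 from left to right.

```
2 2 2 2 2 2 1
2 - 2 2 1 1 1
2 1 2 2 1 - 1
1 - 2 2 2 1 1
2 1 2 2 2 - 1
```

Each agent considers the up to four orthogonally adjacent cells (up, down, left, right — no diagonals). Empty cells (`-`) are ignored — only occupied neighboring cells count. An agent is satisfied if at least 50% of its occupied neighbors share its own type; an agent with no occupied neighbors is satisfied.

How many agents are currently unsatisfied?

7

Row 1: (1,1)2 2/2 ✓ · (1,2)2 2/2 ✓ · (1,3)2 3/3 ✓ · (1,4)2 3/3 ✓ · (1,5)2 2/3 ✓ · (1,6)2 1/3 ✗ · (1,7)1 1/2 ✓
Row 2: (2,1)2 2/2 ✓ · (2,3)2 3/3 ✓ · (2,4)2 3/4 ✓ · (2,5)1 2/4 ✓ · (2,6)1 2/3 ✓ · (2,7)1 3/3 ✓
Row 3: (3,1)2 1/3 ✗ · (3,2)1 0/2 ✗ · (3,3)2 3/4 ✓ · (3,4)2 3/4 ✓ · (3,5)1 1/3 ✗ · (3,7)1 2/2 ✓
Row 4: (4,1)1 0/2 ✗ · (4,3)2 3/3 ✓ · (4,4)2 4/4 ✓ · (4,5)2 2/4 ✓ · (4,6)1 1/2 ✓ · (4,7)1 3/3 ✓
Row 5: (5,1)2 0/2 ✗ · (5,2)1 0/2 ✗ · (5,3)2 2/3 ✓ · (5,4)2 3/3 ✓ · (5,5)2 2/2 ✓ · (5,7)1 1/1 ✓
Unsatisfied: (1,6), (3,1), (3,2), (3,5), (4,1), (5,1), (5,2) — 7 in total.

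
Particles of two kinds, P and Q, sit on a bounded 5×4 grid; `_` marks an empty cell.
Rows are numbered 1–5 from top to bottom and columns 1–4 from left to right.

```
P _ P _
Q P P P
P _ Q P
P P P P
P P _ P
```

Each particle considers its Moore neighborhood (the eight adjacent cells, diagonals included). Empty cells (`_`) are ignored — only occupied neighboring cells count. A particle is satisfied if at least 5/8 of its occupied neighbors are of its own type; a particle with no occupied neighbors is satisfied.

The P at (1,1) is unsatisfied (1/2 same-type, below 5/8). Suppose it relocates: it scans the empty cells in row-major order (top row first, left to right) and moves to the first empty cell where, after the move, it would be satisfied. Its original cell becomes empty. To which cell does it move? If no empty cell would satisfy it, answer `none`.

Vacating (1,1). Empty cells in order:
  (1,2): 3/4 same-type → satisfied — stop here.

(1,2)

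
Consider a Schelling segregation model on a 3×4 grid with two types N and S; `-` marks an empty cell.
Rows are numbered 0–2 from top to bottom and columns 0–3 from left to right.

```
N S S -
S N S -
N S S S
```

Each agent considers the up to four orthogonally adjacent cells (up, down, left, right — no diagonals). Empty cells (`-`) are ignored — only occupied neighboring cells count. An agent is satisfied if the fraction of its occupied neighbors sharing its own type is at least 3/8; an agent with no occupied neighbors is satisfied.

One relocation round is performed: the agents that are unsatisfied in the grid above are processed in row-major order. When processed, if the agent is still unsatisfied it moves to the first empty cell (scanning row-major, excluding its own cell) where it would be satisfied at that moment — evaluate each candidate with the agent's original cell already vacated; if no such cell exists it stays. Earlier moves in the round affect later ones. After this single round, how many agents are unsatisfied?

Initially unsatisfied (in order): (0,0), (0,1), (1,0), (1,1), (2,0), (2,1).
  (0,0): no empty cell satisfies it; stays.
  (0,1) → (0,3).
  (1,0) → (1,3).
  (1,1) → (0,1).
  (2,0) → (1,0).
  (2,1): now satisfied by earlier moves; stays.
Resulting grid:
N N S S
N - S S
- S S S
All satisfied now.

0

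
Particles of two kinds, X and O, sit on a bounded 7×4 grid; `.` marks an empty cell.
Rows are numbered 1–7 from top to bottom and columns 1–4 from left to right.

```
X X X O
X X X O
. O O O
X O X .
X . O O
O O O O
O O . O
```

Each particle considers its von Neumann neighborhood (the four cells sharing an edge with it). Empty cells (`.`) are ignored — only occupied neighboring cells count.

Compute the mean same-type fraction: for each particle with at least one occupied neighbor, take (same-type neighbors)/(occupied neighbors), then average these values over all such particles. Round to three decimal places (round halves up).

0.747

Row 1: (1,1)X 2/2 · (1,2)X 3/3 · (1,3)X 2/3 · (1,4)O 1/2
Row 2: (2,1)X 2/2 · (2,2)X 3/4 · (2,3)X 2/4 · (2,4)O 2/3
Row 3: (3,2)O 2/3 · (3,3)O 2/4 · (3,4)O 2/2
Row 4: (4,1)X 1/2 · (4,2)O 1/3 · (4,3)X 0/3
Row 5: (5,1)X 1/2 · (5,3)O 2/3 · (5,4)O 2/2
Row 6: (6,1)O 2/3 · (6,2)O 3/3 · (6,3)O 3/3 · (6,4)O 3/3
Row 7: (7,1)O 2/2 · (7,2)O 2/2 · (7,4)O 1/1
Sum over 24 particles: 2/2 + 3/3 + 2/3 + 1/2 + 2/2 + 3/4 + 2/4 + 2/3 + 2/3 + 2/4 + 2/2 + 1/2 + 1/3 + 0/3 + 1/2 + 2/3 + 2/2 + 2/3 + 3/3 + 3/3 + 3/3 + 2/2 + 2/2 + 1/1 = 215/12; mean = 215/12 ÷ 24 = 215/288 = 0.746527… → 0.747.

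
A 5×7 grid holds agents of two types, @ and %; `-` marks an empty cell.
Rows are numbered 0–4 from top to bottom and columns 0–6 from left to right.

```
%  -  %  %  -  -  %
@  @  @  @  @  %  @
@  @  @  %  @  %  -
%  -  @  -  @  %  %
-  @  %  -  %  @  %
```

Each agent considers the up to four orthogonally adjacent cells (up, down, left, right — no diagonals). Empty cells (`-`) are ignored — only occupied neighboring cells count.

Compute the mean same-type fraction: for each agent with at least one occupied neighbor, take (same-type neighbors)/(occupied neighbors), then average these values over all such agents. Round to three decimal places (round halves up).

0.420

Row 0: (0,0)% 0/1 · (0,2)% 1/2 · (0,3)% 1/2 · (0,6)% 0/1
Row 1: (1,0)@ 2/3 · (1,1)@ 3/3 · (1,2)@ 3/4 · (1,3)@ 2/4 · (1,4)@ 2/3 · (1,5)% 1/3 · (1,6)@ 0/2
Row 2: (2,0)@ 2/3 · (2,1)@ 3/3 · (2,2)@ 3/4 · (2,3)% 0/3 · (2,4)@ 2/4 · (2,5)% 2/3
Row 3: (3,0)% 0/1 · (3,2)@ 1/2 · (3,4)@ 1/3 · (3,5)% 2/4 · (3,6)% 2/2
Row 4: (4,1)@ 0/1 · (4,2)% 0/2 · (4,4)% 0/2 · (4,5)@ 0/3 · (4,6)% 1/2
Sum over 27 agents: 0/1 + 1/2 + 1/2 + 0/1 + 2/3 + 3/3 + 3/4 + 2/4 + 2/3 + 1/3 + 0/2 + 2/3 + 3/3 + 3/4 + 0/3 + 2/4 + 2/3 + 0/1 + 1/2 + 1/3 + 2/4 + 2/2 + 0/1 + 0/2 + 0/2 + 0/3 + 1/2 = 34/3; mean = 34/3 ÷ 27 = 34/81 = 0.419753… → 0.420.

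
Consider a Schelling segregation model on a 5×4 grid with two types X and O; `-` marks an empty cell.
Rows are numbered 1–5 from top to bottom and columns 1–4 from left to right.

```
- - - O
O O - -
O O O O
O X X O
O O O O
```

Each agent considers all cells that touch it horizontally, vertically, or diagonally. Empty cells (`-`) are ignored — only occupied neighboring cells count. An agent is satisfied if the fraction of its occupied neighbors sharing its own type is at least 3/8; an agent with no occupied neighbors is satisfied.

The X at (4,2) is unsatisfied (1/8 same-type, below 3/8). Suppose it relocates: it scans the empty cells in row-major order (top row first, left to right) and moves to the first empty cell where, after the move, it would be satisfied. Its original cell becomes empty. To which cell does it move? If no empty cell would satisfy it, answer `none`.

Vacating (4,2). Empty cells in order:
  (1,1): 0/2 same-type → still unsatisfied.
  (1,2): 0/2 same-type → still unsatisfied.
  (1,3): 0/2 same-type → still unsatisfied.
  (2,3): 0/5 same-type → still unsatisfied.
  (2,4): 0/3 same-type → still unsatisfied.

none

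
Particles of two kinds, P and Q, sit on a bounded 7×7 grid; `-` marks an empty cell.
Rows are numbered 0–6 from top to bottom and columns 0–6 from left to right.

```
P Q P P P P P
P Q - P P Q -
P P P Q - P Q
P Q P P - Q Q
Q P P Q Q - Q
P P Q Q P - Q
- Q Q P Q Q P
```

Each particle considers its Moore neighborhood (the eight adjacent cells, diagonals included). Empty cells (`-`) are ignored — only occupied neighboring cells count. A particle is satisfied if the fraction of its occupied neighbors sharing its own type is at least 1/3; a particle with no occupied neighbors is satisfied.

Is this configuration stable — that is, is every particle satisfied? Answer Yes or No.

Row 0: (0,0)P 1/3 satisfied · (0,1)Q 1/4 not · (0,2)P 2/4 satisfied · (0,3)P 4/4 satisfied · (0,4)P 4/5 satisfied · (0,5)P 3/4 satisfied · (0,6)P 1/2 satisfied
Row 1: (1,0)P 3/5 satisfied · (1,1)Q 1/7 not · (1,3)P 5/6 satisfied · (1,4)P 5/7 satisfied · (1,5)Q 1/6 not
Row 2: (2,0)P 3/5 satisfied · (2,1)P 5/7 satisfied · (2,2)P 4/7 satisfied · (2,3)Q 0/5 not · (2,5)P 1/5 not · (2,6)Q 3/4 satisfied
Row 3: (3,0)P 3/5 satisfied · (3,1)Q 1/8 not · (3,2)P 5/8 satisfied · (3,3)P 3/6 satisfied · (3,5)Q 4/5 satisfied · (3,6)Q 3/4 satisfied
Row 4: (4,0)Q 1/5 not · (4,1)P 5/8 satisfied · (4,2)P 4/8 satisfied · (4,3)Q 3/7 satisfied · (4,4)Q 3/5 satisfied · (4,6)Q 3/3 satisfied
Row 5: (5,0)P 2/4 satisfied · (5,1)P 3/7 satisfied · (5,2)Q 4/8 satisfied · (5,3)Q 5/8 satisfied · (5,4)P 1/6 not · (5,6)Q 2/3 satisfied
Row 6: (6,1)Q 2/4 satisfied · (6,2)Q 3/5 satisfied · (6,3)P 1/5 not · (6,4)Q 2/4 satisfied · (6,5)Q 2/4 satisfied · (6,6)P 0/2 not
For instance (0,1) has only 1/4 same-type neighbors, below 1/3.

No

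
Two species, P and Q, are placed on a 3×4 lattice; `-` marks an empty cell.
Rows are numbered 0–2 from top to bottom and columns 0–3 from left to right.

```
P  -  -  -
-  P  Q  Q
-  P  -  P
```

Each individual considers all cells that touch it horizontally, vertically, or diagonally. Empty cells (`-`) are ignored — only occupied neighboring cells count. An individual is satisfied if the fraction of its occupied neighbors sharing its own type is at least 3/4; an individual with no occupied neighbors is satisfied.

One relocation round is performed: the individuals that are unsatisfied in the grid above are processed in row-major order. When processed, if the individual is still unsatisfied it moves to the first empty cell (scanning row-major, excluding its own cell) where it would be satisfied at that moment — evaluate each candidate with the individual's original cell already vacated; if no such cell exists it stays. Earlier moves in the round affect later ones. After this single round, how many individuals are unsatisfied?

Initially unsatisfied (in order): (1,1), (1,2), (1,3), (2,1), (2,3).
  (1,1) → (1,0).
  (1,2) → (0,2).
  (1,3) → (0,3).
  (2,1): now satisfied by earlier moves; stays.
  (2,3): now satisfied by earlier moves; stays.
Resulting grid:
P - Q Q
P - - -
- P - P
All satisfied now.

0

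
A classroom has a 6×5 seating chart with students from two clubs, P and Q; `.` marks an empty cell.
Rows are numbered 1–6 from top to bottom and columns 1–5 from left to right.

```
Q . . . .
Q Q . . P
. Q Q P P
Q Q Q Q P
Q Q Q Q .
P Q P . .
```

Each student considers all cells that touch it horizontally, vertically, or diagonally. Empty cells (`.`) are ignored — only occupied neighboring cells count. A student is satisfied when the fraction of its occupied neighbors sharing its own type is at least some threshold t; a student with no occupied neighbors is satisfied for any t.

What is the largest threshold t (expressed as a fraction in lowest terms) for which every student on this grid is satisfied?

(1,1)Q 2/2
(2,1)Q 3/3
(2,2)Q 4/4
(2,5)P 2/2
(3,2)Q 6/6
(3,3)Q 5/6
(3,4)P 3/6
(3,5)P 3/4
(4,1)Q 4/4
(4,2)Q 7/7
(4,3)Q 7/8
(4,4)Q 4/7
(4,5)P 2/4
(5,1)Q 4/5
(5,2)Q 6/8
(5,3)Q 6/7
(5,4)Q 3/5
(6,1)P 0/3
(6,2)Q 3/5
(6,3)P 0/4
The smallest same-type fraction is 0/3 at (6,1), which reduces to 0/1. Any threshold above that leaves this student unsatisfied.

0/1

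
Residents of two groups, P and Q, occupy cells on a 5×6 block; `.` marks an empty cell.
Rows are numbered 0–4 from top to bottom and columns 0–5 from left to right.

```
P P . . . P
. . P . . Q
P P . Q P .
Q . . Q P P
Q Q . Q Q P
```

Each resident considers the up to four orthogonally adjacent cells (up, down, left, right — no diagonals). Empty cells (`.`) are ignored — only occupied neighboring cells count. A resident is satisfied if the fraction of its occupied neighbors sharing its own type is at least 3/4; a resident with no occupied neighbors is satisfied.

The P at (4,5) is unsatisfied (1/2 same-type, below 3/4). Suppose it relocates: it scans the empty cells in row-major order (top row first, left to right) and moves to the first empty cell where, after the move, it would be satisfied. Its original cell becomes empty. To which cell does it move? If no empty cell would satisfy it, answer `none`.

Vacating (4,5). Empty cells in order:
  (0,2): 2/2 same-type → satisfied — stop here.

(0,2)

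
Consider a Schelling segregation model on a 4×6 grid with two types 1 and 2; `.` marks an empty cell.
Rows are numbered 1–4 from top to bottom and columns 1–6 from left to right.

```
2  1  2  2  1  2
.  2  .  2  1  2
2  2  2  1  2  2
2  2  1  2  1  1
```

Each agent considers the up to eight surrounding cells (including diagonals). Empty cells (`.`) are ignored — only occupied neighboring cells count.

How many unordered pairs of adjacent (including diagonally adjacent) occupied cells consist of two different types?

Scan each occupied cell's neighbors to the right and below (and the two forward diagonals) so each pair is counted once.
Row 1: 2(1,1)–1(1,2)≠ 2(1,1)–2(2,2)= 1(1,2)–2(1,3)≠ 1(1,2)–2(2,2)≠ 2(1,3)–2(1,4)= 2(1,3)–2(2,4)= 2(1,3)–2(2,2)= 2(1,4)–1(1,5)≠ 2(1,4)–2(2,4)= 2(1,4)–1(2,5)≠ 1(1,5)–2(1,6)≠ 1(1,5)–1(2,5)= 1(1,5)–2(2,6)≠ 1(1,5)–2(2,4)≠ 2(1,6)–2(2,6)= 2(1,6)–1(2,5)≠  → 9/16 unlike.
Row 2: 2(2,2)–2(3,2)= 2(2,2)–2(3,3)= 2(2,2)–2(3,1)= 2(2,4)–1(2,5)≠ 2(2,4)–1(3,4)≠ 2(2,4)–2(3,5)= 2(2,4)–2(3,3)= 1(2,5)–2(2,6)≠ 1(2,5)–2(3,5)≠ 1(2,5)–2(3,6)≠ 1(2,5)–1(3,4)= 2(2,6)–2(3,6)= 2(2,6)–2(3,5)=  → 5/13 unlike.
Row 3: 2(3,1)–2(3,2)= 2(3,1)–2(4,1)= 2(3,1)–2(4,2)= 2(3,2)–2(3,3)= 2(3,2)–2(4,2)= 2(3,2)–1(4,3)≠ 2(3,2)–2(4,1)= 2(3,3)–1(3,4)≠ 2(3,3)–1(4,3)≠ 2(3,3)–2(4,4)= 2(3,3)–2(4,2)= 1(3,4)–2(3,5)≠ 1(3,4)–2(4,4)≠ 1(3,4)–1(4,5)= 1(3,4)–1(4,3)= 2(3,5)–2(3,6)= 2(3,5)–1(4,5)≠ 2(3,5)–1(4,6)≠ 2(3,5)–2(4,4)= 2(3,6)–1(4,6)≠ 2(3,6)–1(4,5)≠  → 9/21 unlike.
Row 4: 2(4,1)–2(4,2)= 2(4,2)–1(4,3)≠ 1(4,3)–2(4,4)≠ 2(4,4)–1(4,5)≠ 1(4,5)–1(4,6)=  → 3/5 unlike.
Total adjacent occupied pairs: 55; unlike-type pairs: 26.

26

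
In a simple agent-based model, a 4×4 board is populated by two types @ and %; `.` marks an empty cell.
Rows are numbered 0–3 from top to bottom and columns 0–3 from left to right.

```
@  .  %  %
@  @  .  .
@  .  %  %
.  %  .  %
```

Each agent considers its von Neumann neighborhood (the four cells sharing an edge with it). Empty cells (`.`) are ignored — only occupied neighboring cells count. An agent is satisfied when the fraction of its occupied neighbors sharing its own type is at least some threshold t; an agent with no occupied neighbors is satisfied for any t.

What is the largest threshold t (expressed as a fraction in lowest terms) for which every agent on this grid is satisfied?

1/1

(0,0)@ 1/1
(0,2)% 1/1
(0,3)% 1/1
(1,0)@ 3/3
(1,1)@ 1/1
(2,0)@ 1/1
(2,2)% 1/1
(2,3)% 2/2
(3,1)% — no occupied neighbors
(3,3)% 1/1
The smallest same-type fraction is 1/1 at (0,0), which reduces to 1/1. Any threshold above that leaves this agent unsatisfied.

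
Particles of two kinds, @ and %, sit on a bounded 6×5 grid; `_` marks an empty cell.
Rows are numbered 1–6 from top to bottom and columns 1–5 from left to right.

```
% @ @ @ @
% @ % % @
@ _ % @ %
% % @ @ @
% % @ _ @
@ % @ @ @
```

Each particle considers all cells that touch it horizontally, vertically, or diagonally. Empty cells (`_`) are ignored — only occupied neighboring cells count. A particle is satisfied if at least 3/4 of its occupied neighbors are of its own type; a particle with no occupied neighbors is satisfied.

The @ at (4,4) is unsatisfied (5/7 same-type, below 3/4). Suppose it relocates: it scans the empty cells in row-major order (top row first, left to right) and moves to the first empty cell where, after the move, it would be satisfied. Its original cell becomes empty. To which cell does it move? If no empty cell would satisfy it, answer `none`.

Vacating (4,4). Empty cells in order:
  (3,2): 3/8 same-type → still unsatisfied.
  (5,4): 7/7 same-type → satisfied — stop here.

(5,4)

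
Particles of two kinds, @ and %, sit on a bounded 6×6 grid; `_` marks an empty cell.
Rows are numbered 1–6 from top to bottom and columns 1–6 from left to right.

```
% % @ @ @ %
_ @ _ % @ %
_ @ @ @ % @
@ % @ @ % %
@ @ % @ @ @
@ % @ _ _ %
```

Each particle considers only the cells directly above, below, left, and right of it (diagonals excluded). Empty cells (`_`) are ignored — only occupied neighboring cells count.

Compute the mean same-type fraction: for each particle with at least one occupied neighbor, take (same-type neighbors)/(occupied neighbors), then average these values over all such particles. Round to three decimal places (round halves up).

(1,1)% 1/1
(1,2)% 1/3
(1,3)@ 1/2
(1,4)@ 2/3
(1,5)@ 2/3
(1,6)% 1/2
(2,2)@ 1/2
(2,4)% 0/3
(2,5)@ 1/4
(2,6)% 1/3
(3,2)@ 2/3
(3,3)@ 3/3
(3,4)@ 2/4
(3,5)% 1/4
(3,6)@ 0/3
(4,1)@ 1/2
(4,2)% 0/4
(4,3)@ 2/4
(4,4)@ 3/4
(4,5)% 2/4
(4,6)% 1/3
(5,1)@ 3/3
(5,2)@ 1/4
(5,3)% 0/4
(5,4)@ 2/3
(5,5)@ 2/3
(5,6)@ 1/3
(6,1)@ 1/2
(6,2)% 0/3
(6,3)@ 0/2
(6,6)% 0/1
Sum over 31 particles: 1/1 + 1/3 + 1/2 + 2/3 + 2/3 + 1/2 + 1/2 + 0/3 + 1/4 + 1/3 + 2/3 + 3/3 + 2/4 + 1/4 + 0/3 + 1/2 + 0/4 + 2/4 + 3/4 + 2/4 + 1/3 + 3/3 + 1/4 + 0/4 + 2/3 + 2/3 + 1/3 + 1/2 + 0/3 + 0/2 + 0/1 = 79/6; mean = 79/6 ÷ 31 = 79/186 = 0.424731… → 0.425.

0.425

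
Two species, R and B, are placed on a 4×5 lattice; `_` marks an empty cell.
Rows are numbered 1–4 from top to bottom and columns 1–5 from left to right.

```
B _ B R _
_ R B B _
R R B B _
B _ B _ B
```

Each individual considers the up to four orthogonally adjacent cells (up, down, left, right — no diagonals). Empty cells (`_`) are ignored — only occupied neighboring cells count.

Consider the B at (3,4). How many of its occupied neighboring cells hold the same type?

2

Occupied neighbors of (3,4): (2,4)=B, (3,3)=B.
Same type (B): 2 of 2.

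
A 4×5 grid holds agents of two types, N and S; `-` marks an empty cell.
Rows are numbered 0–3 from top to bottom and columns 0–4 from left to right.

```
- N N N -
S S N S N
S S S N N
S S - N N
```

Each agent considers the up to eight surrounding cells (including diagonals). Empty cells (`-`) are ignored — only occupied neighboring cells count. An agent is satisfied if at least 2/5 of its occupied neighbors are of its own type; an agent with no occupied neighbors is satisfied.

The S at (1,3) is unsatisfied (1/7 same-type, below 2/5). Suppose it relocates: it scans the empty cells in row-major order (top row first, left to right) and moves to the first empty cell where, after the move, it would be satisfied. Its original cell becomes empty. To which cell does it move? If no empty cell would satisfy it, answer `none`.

Vacating (1,3). Empty cells in order:
  (0,0): 2/3 same-type → satisfied — stop here.

(0,0)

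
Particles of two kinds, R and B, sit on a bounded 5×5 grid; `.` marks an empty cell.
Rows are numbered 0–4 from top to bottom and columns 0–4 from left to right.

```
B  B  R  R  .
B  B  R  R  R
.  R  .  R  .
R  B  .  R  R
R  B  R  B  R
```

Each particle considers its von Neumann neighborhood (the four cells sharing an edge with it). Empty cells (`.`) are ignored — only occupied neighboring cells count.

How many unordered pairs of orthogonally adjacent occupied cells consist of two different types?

10

Scan each occupied cell's neighbors to the right and below so each pair is counted once.
Row 0: B(0,0)–B(0,1)= B(0,0)–B(1,0)= B(0,1)–R(0,2)≠ B(0,1)–B(1,1)= R(0,2)–R(0,3)= R(0,2)–R(1,2)= R(0,3)–R(1,3)=  → 1/7 unlike.
Row 1: B(1,0)–B(1,1)= B(1,1)–R(1,2)≠ B(1,1)–R(2,1)≠ R(1,2)–R(1,3)= R(1,3)–R(1,4)= R(1,3)–R(2,3)=  → 2/6 unlike.
Row 2: R(2,1)–B(3,1)≠ R(2,3)–R(3,3)=  → 1/2 unlike.
Row 3: R(3,0)–B(3,1)≠ R(3,0)–R(4,0)= B(3,1)–B(4,1)= R(3,3)–R(3,4)= R(3,3)–B(4,3)≠ R(3,4)–R(4,4)=  → 2/6 unlike.
Row 4: R(4,0)–B(4,1)≠ B(4,1)–R(4,2)≠ R(4,2)–B(4,3)≠ B(4,3)–R(4,4)≠  → 4/4 unlike.
Total adjacent occupied pairs: 25; unlike-type pairs: 10.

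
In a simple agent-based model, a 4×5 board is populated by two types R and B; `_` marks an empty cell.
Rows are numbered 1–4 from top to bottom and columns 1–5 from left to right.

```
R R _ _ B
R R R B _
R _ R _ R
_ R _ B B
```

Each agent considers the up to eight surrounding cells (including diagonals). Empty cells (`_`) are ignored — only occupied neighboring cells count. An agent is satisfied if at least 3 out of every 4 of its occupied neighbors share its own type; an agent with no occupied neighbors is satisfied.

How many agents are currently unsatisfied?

Row 1: (1,1)R 3/3 ✓ · (1,2)R 4/4 ✓ · (1,5)B 1/1 ✓
Row 2: (2,1)R 4/4 ✓ · (2,2)R 6/6 ✓ · (2,3)R 3/4 ✓ · (2,4)B 1/4 ✗
Row 3: (3,1)R 3/3 ✓ · (3,3)R 3/5 ✗ · (3,5)R 0/3 ✗
Row 4: (4,2)R 2/2 ✓ · (4,4)B 1/3 ✗ · (4,5)B 1/2 ✗
Unsatisfied: (2,4), (3,3), (3,5), (4,4), (4,5) — 5 in total.

5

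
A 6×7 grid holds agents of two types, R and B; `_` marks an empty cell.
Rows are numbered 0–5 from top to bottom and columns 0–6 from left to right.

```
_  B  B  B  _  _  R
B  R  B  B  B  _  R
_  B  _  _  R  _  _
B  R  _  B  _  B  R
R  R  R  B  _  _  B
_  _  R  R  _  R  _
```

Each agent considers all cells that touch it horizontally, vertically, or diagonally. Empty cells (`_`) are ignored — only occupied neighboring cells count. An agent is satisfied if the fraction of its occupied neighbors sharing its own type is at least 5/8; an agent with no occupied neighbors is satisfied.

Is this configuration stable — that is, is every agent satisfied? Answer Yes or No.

No

(0,1)B 3/4 satisfied
(0,2)B 4/5 satisfied
(0,3)B 4/4 satisfied
(0,6)R 1/1 satisfied
(1,0)B 2/3 satisfied
(1,1)R 0/5 not
(1,2)B 5/6 satisfied
(1,3)B 4/5 satisfied
(1,4)B 2/3 satisfied
(1,6)R 1/1 satisfied
(2,1)B 3/5 not
(2,4)R 0/4 not
(3,0)B 1/4 not
(3,1)R 3/5 not
(3,3)B 1/3 not
(3,5)B 1/3 not
(3,6)R 0/2 not
(4,0)R 2/3 satisfied
(4,1)R 4/5 satisfied
(4,2)R 4/6 satisfied
(4,3)B 1/4 not
(4,6)B 1/3 not
(5,2)R 3/4 satisfied
(5,3)R 2/3 satisfied
(5,5)R 0/1 not
For instance (1,1) has only 0/5 same-type neighbors, below 5/8.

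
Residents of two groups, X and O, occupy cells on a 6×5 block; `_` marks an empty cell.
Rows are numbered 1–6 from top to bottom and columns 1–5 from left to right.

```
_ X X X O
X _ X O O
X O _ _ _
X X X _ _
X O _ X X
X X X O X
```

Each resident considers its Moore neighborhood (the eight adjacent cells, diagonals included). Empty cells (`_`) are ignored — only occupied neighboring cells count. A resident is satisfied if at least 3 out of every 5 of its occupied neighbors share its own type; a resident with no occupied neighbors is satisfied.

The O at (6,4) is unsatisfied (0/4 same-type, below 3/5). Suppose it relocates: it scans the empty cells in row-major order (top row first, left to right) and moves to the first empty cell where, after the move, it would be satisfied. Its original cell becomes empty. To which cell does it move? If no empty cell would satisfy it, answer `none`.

Vacating (6,4). Empty cells in order:
  (1,1): 0/2 same-type → still unsatisfied.
  (2,2): 1/6 same-type → still unsatisfied.
  (3,3): 2/5 same-type → still unsatisfied.
  (3,4): 2/4 same-type → still unsatisfied.
  (3,5): 2/2 same-type → satisfied — stop here.

(3,5)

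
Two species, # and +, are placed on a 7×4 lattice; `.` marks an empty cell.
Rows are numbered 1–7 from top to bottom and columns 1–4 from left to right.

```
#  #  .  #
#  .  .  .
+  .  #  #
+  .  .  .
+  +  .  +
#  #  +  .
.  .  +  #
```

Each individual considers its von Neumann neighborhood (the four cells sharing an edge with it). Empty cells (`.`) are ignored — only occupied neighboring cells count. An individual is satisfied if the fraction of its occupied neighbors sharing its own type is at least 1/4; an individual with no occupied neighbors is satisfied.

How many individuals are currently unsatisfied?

(1,1)# 2/2 ok
(1,2)# 1/1 ok
(1,4)# 0/0 ok
(2,1)# 1/2 ok
(3,1)+ 1/2 ok
(3,3)# 1/1 ok
(3,4)# 1/1 ok
(4,1)+ 2/2 ok
(5,1)+ 2/3 ok
(5,2)+ 1/2 ok
(5,4)+ 0/0 ok
(6,1)# 1/2 ok
(6,2)# 1/3 ok
(6,3)+ 1/2 ok
(7,3)+ 1/2 ok
(7,4)# 0/1 unhappy
Unsatisfied: (7,4) — 1 in total.

1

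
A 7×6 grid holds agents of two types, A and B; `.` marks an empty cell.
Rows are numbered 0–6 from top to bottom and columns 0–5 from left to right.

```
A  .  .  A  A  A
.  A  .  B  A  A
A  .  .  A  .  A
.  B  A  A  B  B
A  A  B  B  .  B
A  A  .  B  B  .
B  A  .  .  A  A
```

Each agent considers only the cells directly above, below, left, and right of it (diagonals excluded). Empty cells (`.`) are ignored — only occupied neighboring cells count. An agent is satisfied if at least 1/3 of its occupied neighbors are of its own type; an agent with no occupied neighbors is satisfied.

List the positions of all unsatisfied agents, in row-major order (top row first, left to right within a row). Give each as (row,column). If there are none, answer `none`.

(1,3), (3,1), (6,0)

(0,0)A 0/0 ok
(0,3)A 1/2 ok
(0,4)A 3/3 ok
(0,5)A 2/2 ok
(1,1)A 0/0 ok
(1,3)B 0/3 unhappy
(1,4)A 2/3 ok
(1,5)A 3/3 ok
(2,0)A 0/0 ok
(2,3)A 1/2 ok
(2,5)A 1/2 ok
(3,1)B 0/2 unhappy
(3,2)A 1/3 ok
(3,3)A 2/4 ok
(3,4)B 1/2 ok
(3,5)B 2/3 ok
(4,0)A 2/2 ok
(4,1)A 2/4 ok
(4,2)B 1/3 ok
(4,3)B 2/3 ok
(4,5)B 1/1 ok
(5,0)A 2/3 ok
(5,1)A 3/3 ok
(5,3)B 2/2 ok
(5,4)B 1/2 ok
(6,0)B 0/2 unhappy
(6,1)A 1/2 ok
(6,4)A 1/2 ok
(6,5)A 1/1 ok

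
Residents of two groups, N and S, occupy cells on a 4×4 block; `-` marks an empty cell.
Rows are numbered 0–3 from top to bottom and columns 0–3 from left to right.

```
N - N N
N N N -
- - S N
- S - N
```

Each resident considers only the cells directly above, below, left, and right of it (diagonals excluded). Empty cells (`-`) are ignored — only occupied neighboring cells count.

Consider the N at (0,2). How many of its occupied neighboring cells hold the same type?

2

Occupied neighbors of (0,2): (1,2)=N, (0,3)=N.
Same type (N): 2 of 2.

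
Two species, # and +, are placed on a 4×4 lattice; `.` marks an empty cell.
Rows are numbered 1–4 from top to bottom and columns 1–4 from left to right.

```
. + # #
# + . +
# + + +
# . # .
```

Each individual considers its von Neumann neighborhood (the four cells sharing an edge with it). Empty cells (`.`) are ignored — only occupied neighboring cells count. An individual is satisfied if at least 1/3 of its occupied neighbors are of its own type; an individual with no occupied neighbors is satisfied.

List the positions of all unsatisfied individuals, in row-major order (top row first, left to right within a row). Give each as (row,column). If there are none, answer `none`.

Row 1: (1,2)+ 1/2 ✓ · (1,3)# 1/2 ✓ · (1,4)# 1/2 ✓
Row 2: (2,1)# 1/2 ✓ · (2,2)+ 2/3 ✓ · (2,4)+ 1/2 ✓
Row 3: (3,1)# 2/3 ✓ · (3,2)+ 2/3 ✓ · (3,3)+ 2/3 ✓ · (3,4)+ 2/2 ✓
Row 4: (4,1)# 1/1 ✓ · (4,3)# 0/1 ✗

(4,3)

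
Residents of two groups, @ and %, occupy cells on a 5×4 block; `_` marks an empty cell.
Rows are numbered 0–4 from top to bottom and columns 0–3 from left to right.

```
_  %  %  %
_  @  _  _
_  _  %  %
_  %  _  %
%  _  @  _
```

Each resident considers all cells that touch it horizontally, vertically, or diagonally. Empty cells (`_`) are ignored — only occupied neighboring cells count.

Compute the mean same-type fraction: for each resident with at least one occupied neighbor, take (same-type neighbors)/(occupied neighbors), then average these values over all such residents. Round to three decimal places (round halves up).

0.625

Row 0: (0,1)% 1/2 · (0,2)% 2/3 · (0,3)% 1/1
Row 1: (1,1)@ 0/3
Row 2: (2,2)% 3/4 · (2,3)% 2/2
Row 3: (3,1)% 2/3 · (3,3)% 2/3
Row 4: (4,0)% 1/1 · (4,2)@ 0/2
Sum over 10 residents: 1/2 + 2/3 + 1/1 + 0/3 + 3/4 + 2/2 + 2/3 + 2/3 + 1/1 + 0/2 = 25/4; mean = 25/4 ÷ 10 = 5/8 = 0.625 → 0.625.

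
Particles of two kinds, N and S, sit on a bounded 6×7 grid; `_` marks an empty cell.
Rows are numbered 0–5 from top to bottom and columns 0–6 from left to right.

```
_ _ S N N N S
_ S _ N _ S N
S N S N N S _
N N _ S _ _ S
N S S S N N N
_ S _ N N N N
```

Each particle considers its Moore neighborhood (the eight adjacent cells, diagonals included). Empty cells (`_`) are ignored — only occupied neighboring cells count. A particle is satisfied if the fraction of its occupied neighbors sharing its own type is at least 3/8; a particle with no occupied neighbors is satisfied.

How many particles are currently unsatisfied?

7

(0,2)S 1/3 unhappy
(0,3)N 2/3 ok
(0,4)N 3/4 ok
(0,5)N 2/4 ok
(0,6)S 1/3 unhappy
(1,1)S 3/4 ok
(1,3)N 4/6 ok
(1,5)S 2/6 unhappy
(1,6)N 1/4 unhappy
(2,0)S 1/4 unhappy
(2,1)N 2/5 ok
(2,2)S 2/6 unhappy
(2,3)N 2/4 ok
(2,4)N 2/5 ok
(2,5)S 2/4 ok
(3,0)N 3/5 ok
(3,1)N 3/7 ok
(3,3)S 3/6 ok
(3,6)S 1/3 unhappy
(4,0)N 2/4 ok
(4,1)S 2/5 ok
(4,2)S 4/6 ok
(4,3)S 2/5 ok
(4,4)N 4/6 ok
(4,5)N 5/6 ok
(4,6)N 3/4 ok
(5,1)S 2/3 ok
(5,3)N 2/4 ok
(5,4)N 4/5 ok
(5,5)N 5/5 ok
(5,6)N 3/3 ok
Unsatisfied: (0,2), (0,6), (1,5), (1,6), (2,0), (2,2), (3,6) — 7 in total.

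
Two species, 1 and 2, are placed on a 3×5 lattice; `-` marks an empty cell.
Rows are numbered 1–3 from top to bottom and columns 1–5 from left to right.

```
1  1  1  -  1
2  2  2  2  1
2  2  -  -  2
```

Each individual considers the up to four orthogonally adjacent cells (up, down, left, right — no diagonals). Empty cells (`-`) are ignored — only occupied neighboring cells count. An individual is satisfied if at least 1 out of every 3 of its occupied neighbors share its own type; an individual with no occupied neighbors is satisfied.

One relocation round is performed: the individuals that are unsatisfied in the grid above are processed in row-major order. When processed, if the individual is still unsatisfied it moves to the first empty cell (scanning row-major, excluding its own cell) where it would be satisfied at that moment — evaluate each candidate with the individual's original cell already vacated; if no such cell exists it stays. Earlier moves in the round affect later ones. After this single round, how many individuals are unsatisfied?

Initially unsatisfied (in order): (3,5).
  (3,5) → (1,4).
Resulting grid:
1 1 1 2 1
2 2 2 2 1
2 2 - - -
All satisfied now.

0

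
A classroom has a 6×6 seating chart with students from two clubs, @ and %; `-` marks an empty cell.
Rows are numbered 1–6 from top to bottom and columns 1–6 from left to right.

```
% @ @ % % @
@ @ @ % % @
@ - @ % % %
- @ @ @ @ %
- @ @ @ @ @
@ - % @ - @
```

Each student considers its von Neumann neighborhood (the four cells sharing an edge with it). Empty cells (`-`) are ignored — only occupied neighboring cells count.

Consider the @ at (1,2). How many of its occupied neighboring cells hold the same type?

Occupied neighbors of (1,2): (2,2)=@, (1,1)=%, (1,3)=@.
Same type (@): 2 of 3.

2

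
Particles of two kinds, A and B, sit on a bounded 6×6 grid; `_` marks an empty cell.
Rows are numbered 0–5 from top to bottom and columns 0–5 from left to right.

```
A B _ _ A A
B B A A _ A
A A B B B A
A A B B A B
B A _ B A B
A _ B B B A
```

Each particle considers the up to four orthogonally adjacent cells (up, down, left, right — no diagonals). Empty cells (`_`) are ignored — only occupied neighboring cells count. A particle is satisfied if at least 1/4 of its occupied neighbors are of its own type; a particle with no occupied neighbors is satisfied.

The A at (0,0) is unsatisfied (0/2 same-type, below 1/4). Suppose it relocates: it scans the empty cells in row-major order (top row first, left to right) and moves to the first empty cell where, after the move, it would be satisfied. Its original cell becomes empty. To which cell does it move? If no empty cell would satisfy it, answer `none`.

(0,2)

Vacating (0,0). Empty cells in order:
  (0,2): 1/2 same-type → satisfied — stop here.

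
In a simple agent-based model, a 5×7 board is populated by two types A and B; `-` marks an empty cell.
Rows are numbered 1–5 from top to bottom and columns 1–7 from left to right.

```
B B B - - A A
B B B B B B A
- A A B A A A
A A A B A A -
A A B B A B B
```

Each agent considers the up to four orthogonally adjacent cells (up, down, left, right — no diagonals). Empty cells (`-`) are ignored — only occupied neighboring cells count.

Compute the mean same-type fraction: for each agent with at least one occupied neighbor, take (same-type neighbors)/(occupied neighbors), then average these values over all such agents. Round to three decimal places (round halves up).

0.718

Row 1: (1,1)B 2/2 · (1,2)B 3/3 · (1,3)B 2/2 · (1,6)A 1/2 · (1,7)A 2/2
Row 2: (2,1)B 2/2 · (2,2)B 3/4 · (2,3)B 3/4 · (2,4)B 3/3 · (2,5)B 2/3 · (2,6)B 1/4 · (2,7)A 2/3
Row 3: (3,2)A 2/3 · (3,3)A 2/4 · (3,4)B 2/4 · (3,5)A 2/4 · (3,6)A 3/4 · (3,7)A 2/2
Row 4: (4,1)A 2/2 · (4,2)A 4/4 · (4,3)A 2/4 · (4,4)B 2/4 · (4,5)A 3/4 · (4,6)A 2/3
Row 5: (5,1)A 2/2 · (5,2)A 2/3 · (5,3)B 1/3 · (5,4)B 2/3 · (5,5)A 1/3 · (5,6)B 1/3 · (5,7)B 1/1
Sum over 31 agents: 2/2 + 3/3 + 2/2 + 1/2 + 2/2 + 2/2 + 3/4 + 3/4 + 3/3 + 2/3 + 1/4 + 2/3 + 2/3 + 2/4 + 2/4 + 2/4 + 3/4 + 2/2 + 2/2 + 4/4 + 2/4 + 2/4 + 3/4 + 2/3 + 2/2 + 2/3 + 1/3 + 2/3 + 1/3 + 1/3 + 1/1 = 89/4; mean = 89/4 ÷ 31 = 89/124 = 0.717741… → 0.718.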